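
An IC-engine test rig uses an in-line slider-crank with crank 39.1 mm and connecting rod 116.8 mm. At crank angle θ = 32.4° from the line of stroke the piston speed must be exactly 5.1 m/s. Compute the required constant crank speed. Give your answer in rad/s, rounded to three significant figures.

189

For an in-line slider-crank, |v_piston| = rω|sinθ|·[1 + r cosθ/√(L² − r² sin²θ)].
With r = 0.0391 m, L = 0.1168 m, θ = 32.4°: the bracketed kinematic factor |dx/dθ| = 0.02697 m.
ω = v/|dx/dθ| = 5.1/0.02697 = 189.1 rad/s.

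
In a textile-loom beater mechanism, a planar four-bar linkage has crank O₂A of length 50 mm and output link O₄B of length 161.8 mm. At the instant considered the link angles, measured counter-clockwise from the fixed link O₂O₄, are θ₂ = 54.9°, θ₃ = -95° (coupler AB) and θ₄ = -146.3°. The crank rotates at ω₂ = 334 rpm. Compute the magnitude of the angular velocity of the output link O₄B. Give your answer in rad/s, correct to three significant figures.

ω₂ = 34.98 rad/s (from 334 rpm).
Differentiating the loop-closure r₂e^{iθ₂}+r₃e^{iθ₃}=r₁+r₄e^{iθ₄} gives r₂ω₂e^{iθ₂}+r₃ω₃e^{iθ₃}=r₄ω₄e^{iθ₄}.
Eliminating the other unknown: ω₄ = r₂ω₂ sin(θ₂−θ₃) / [r₄ sin(θ₄−θ₃)].
Numerator sine = +0.50151; denominator sine = -0.78043.
Result = 0.05·34.98·(+0.50151) / (0.1618·(-0.78043)) = -6.9456 rad/s; magnitude 6.9456 rad/s.

6.95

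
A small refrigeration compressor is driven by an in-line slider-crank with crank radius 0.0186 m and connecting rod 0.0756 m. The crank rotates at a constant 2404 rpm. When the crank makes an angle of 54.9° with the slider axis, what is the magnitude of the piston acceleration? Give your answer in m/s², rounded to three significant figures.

582

ω = 2π·2404/60 = 251.7 rad/s
x(θ) = r cosθ + √(L² − r² sin²θ); with ω constant, a = ω²·d²x/dθ².
d²x/dθ² = −r cosθ − r²(cos2θ)/√u − r⁴ sin²2θ/(4u^{3/2}),  u = L² − r² sin²θ = 0.00548379 m².
Substituting r = 0.0186 m, L = 0.0756 m, θ = 54.9°: d²x/dθ² = -0.0091778 m.
a = ω²·d²x/dθ² = (251.7)²·(-0.0091778) = -581.65 m/s²;  |a| = 581.65 m/s².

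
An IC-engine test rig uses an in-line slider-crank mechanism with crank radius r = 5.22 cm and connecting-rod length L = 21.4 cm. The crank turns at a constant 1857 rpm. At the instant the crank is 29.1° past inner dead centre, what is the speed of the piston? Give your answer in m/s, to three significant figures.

6.00

ω = 2π·1857/60 = 194.5 rad/s
For an in-line slider-crank, x = r cosθ + √(L² − r² sin²θ), so v = −rω sinθ·[1 + r cosθ/√(L² − r² sin²θ)].
With r = 0.0522 m, L = 0.214 m, θ = 29.1°: √(L² − r² sin²θ) = 0.21249 m.
v = −0.0522·194.5·0.48634·[1 + 0.0522·0.87377/0.21249] = -5.9965 m/s.
|v| = 5.9965 m/s.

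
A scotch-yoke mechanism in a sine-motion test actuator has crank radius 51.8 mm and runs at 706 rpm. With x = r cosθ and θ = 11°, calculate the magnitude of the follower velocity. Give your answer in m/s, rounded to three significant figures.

0.731

ω = 73.93 rad/s (from 706 rpm).
x = r cosθ ⇒ ẋ = −rω sinθ.
|v| = rω|sinθ| = 0.0518·73.93·|sin 11°| = 0.73074 m/s.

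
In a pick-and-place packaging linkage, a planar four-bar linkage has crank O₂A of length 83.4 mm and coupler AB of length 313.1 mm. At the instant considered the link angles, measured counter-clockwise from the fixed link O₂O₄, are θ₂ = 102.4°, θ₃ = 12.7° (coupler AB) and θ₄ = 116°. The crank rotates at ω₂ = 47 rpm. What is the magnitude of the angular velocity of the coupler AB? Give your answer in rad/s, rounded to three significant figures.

0.317

ω₂ = 4.922 rad/s (from 47 rpm).
Differentiating the loop-closure r₂e^{iθ₂}+r₃e^{iθ₃}=r₁+r₄e^{iθ₄} gives r₂ω₂e^{iθ₂}+r₃ω₃e^{iθ₃}=r₄ω₄e^{iθ₄}.
Eliminating the other unknown: ω₃ = r₂ω₂ sin(θ₄−θ₂) / [r₃ sin(θ₃−θ₄)].
Numerator sine = +0.23514; denominator sine = -0.97318.
Result = 0.0834·4.922·(+0.23514) / (0.3131·(-0.97318)) = -0.31677 rad/s; magnitude 0.31677 rad/s.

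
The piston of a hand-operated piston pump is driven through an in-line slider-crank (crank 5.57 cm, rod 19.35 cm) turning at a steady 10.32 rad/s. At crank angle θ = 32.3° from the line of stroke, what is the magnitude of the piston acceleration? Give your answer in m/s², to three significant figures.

5.79

ω = 10.32 rad/s
x(θ) = r cosθ + √(L² − r² sin²θ); with ω constant, a = ω²·d²x/dθ².
d²x/dθ² = −r cosθ − r²(cos2θ)/√u − r⁴ sin²2θ/(4u^{3/2}),  u = L² − r² sin²θ = 0.0365564 m².
Substituting r = 0.0557 m, L = 0.1935 m, θ = 32.3°: d²x/dθ² = -0.054322 m.
a = ω²·d²x/dθ² = (10.32)²·(-0.054322) = -5.7854 m/s²;  |a| = 5.7854 m/s².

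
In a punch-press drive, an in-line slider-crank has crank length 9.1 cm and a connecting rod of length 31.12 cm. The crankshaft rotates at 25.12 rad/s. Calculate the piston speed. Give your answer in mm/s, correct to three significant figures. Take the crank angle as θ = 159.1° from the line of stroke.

ω = 25.12 rad/s
For an in-line slider-crank, x = r cosθ + √(L² − r² sin²θ), so v = −rω sinθ·[1 + r cosθ/√(L² − r² sin²θ)].
With r = 0.091 m, L = 0.3112 m, θ = 159.1°: √(L² − r² sin²θ) = 0.3095 m.
v = −0.091·25.12·0.35674·[1 + 0.091·-0.93420/0.3095] = -0.59148 m/s.
|v| = 0.59148 m/s = 591.48 mm/s.

591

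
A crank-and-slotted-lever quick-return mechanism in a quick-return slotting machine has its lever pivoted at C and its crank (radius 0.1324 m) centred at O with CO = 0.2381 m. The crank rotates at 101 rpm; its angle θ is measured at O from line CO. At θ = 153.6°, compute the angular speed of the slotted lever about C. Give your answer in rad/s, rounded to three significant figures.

ω = 10.58 rad/s (from 101 rpm).
Crank pin A relative to C: A = (d + r cosθ, r sinθ); lever angle φ = atan2(r sinθ, d + r cosθ).
Differentiating tanφ: φ̇ = rω(d cosθ + r)/(d² + r² + 2dr cosθ).
d² + r² + 2dr cosθ = |CA|² = 0.0177477 m²;  d cosθ + r = -0.080869 m.
|ω_lever| = |0.1324·10.58·-0.080869| / 0.0177477 = 6.3808 rad/s.

6.38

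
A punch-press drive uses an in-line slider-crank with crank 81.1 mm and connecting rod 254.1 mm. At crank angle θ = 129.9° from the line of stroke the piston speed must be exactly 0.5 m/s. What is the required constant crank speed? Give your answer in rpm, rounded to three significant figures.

For an in-line slider-crank, |v_piston| = rω|sinθ|·[1 + r cosθ/√(L² − r² sin²θ)].
With r = 0.0811 m, L = 0.2541 m, θ = 129.9°: the bracketed kinematic factor |dx/dθ| = 0.04908 m.
ω = v/|dx/dθ| = 0.5/0.04908 = 10.188 rad/s.
N = 60ω/(2π) = 97.284 rpm.

97.3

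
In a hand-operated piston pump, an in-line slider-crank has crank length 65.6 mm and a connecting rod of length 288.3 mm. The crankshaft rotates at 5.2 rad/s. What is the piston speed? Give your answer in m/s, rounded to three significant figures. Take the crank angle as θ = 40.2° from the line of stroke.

ω = 5.2 rad/s
For an in-line slider-crank, x = r cosθ + √(L² − r² sin²θ), so v = −rω sinθ·[1 + r cosθ/√(L² − r² sin²θ)].
With r = 0.0656 m, L = 0.2883 m, θ = 40.2°: √(L² − r² sin²θ) = 0.28517 m.
v = −0.0656·5.2·0.64546·[1 + 0.0656·0.76380/0.28517] = -0.25886 m/s.
|v| = 0.25886 m/s.

0.259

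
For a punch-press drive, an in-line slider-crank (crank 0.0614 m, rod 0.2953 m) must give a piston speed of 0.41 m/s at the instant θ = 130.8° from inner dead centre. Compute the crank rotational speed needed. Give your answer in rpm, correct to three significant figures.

For an in-line slider-crank, |v_piston| = rω|sinθ|·[1 + r cosθ/√(L² − r² sin²θ)].
With r = 0.0614 m, L = 0.2953 m, θ = 130.8°: the bracketed kinematic factor |dx/dθ| = 0.040085 m.
ω = v/|dx/dθ| = 0.41/0.040085 = 10.228 rad/s.
N = 60ω/(2π) = 97.673 rpm.

97.7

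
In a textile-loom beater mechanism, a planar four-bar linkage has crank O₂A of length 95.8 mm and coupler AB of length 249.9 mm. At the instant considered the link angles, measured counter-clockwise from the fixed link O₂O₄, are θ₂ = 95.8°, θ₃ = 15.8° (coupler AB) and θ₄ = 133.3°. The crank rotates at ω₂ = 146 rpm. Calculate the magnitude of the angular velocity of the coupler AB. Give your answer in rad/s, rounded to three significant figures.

4.02

ω₂ = 15.29 rad/s (from 146 rpm).
Differentiating the loop-closure r₂e^{iθ₂}+r₃e^{iθ₃}=r₁+r₄e^{iθ₄} gives r₂ω₂e^{iθ₂}+r₃ω₃e^{iθ₃}=r₄ω₄e^{iθ₄}.
Eliminating the other unknown: ω₃ = r₂ω₂ sin(θ₄−θ₂) / [r₃ sin(θ₃−θ₄)].
Numerator sine = +0.60876; denominator sine = -0.88701.
Result = 0.0958·15.29·(+0.60876) / (0.2499·(-0.88701)) = -4.0225 rad/s; magnitude 4.0225 rad/s.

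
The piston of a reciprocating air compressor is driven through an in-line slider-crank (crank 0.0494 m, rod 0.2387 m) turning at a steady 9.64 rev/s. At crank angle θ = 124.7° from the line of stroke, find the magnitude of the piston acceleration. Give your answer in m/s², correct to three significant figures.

ω = 2π·9.64 = 60.57 rad/s
x(θ) = r cosθ + √(L² − r² sin²θ); with ω constant, a = ω²·d²x/dθ².
d²x/dθ² = −r cosθ − r²(cos2θ)/√u − r⁴ sin²2θ/(4u^{3/2}),  u = L² − r² sin²θ = 0.0553282 m².
Substituting r = 0.0494 m, L = 0.2387 m, θ = 124.7°: d²x/dθ² = +0.031672 m.
a = ω²·d²x/dθ² = (60.57)²·(+0.031672) = +116.2 m/s²;  |a| = 116.2 m/s².

116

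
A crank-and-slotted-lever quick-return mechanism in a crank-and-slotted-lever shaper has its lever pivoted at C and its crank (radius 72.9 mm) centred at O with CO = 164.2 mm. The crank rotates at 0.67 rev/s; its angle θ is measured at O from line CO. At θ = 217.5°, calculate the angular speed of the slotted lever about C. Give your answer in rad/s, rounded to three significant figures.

1.33

ω = 4.21 rad/s (from 0.67 rev/s).
Crank pin A relative to C: A = (d + r cosθ, r sinθ); lever angle φ = atan2(r sinθ, d + r cosθ).
Differentiating tanφ: φ̇ = rω(d cosθ + r)/(d² + r² + 2dr cosθ).
d² + r² + 2dr cosθ = |CA|² = 0.0132829 m²;  d cosθ + r = -0.057369 m.
|ω_lever| = |0.0729·4.21·-0.057369| / 0.0132829 = 1.3255 rad/s.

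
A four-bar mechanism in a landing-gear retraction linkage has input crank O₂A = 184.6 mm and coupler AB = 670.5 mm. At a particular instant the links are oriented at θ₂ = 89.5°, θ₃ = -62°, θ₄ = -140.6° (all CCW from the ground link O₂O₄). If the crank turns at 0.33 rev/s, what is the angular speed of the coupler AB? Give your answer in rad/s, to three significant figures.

ω₂ = 2.073 rad/s (from 0.33 rev/s).
Differentiating the loop-closure r₂e^{iθ₂}+r₃e^{iθ₃}=r₁+r₄e^{iθ₄} gives r₂ω₂e^{iθ₂}+r₃ω₃e^{iθ₃}=r₄ω₄e^{iθ₄}.
Eliminating the other unknown: ω₃ = r₂ω₂ sin(θ₄−θ₂) / [r₃ sin(θ₃−θ₄)].
Numerator sine = +0.76717; denominator sine = +0.98027.
Result = 0.1846·2.073·(+0.76717) / (0.6705·(+0.98027)) = +0.44675 rad/s; magnitude 0.44675 rad/s.

0.447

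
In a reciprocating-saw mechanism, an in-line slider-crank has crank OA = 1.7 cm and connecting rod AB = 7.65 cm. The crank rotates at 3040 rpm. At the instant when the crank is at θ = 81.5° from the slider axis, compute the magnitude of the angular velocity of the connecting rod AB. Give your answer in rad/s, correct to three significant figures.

ω = 318.3 rad/s (converted from 3040 rpm).
The rod makes angle φ with the slider axis where L sinφ = r sinθ; differentiating, L cosφ·φ̇ = r ω cosθ.
L cosφ = √(L² − r² sin²θ) = 0.07463 m.
|ω_rod| = r ω |cosθ| / √(L² − r² sin²θ) = 0.017·318.3·0.14781/0.07463 = 10.719 rad/s.

10.7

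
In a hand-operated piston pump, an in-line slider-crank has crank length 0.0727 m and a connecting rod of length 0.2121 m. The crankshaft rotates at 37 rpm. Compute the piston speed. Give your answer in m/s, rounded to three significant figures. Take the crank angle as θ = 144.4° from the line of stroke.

0.117

ω = 2π·37/60 = 3.875 rad/s
For an in-line slider-crank, x = r cosθ + √(L² − r² sin²θ), so v = −rω sinθ·[1 + r cosθ/√(L² − r² sin²θ)].
With r = 0.0727 m, L = 0.2121 m, θ = 144.4°: √(L² − r² sin²θ) = 0.20784 m.
v = −0.0727·3.875·0.58212·[1 + 0.0727·-0.81310/0.20784] = -0.11734 m/s.
|v| = 0.11734 m/s.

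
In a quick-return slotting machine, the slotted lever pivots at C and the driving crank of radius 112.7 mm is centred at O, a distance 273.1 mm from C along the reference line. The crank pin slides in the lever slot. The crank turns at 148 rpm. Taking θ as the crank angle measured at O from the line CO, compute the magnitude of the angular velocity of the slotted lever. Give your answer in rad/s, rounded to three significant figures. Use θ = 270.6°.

ω = 15.5 rad/s (from 148 rpm).
Crank pin A relative to C: A = (d + r cosθ, r sinθ); lever angle φ = atan2(r sinθ, d + r cosθ).
Differentiating tanφ: φ̇ = rω(d cosθ + r)/(d² + r² + 2dr cosθ).
d² + r² + 2dr cosθ = |CA|² = 0.0879295 m²;  d cosθ + r = +0.11556 m.
|ω_lever| = |0.1127·15.5·+0.11556| / 0.0879295 = 2.2955 rad/s.

2.30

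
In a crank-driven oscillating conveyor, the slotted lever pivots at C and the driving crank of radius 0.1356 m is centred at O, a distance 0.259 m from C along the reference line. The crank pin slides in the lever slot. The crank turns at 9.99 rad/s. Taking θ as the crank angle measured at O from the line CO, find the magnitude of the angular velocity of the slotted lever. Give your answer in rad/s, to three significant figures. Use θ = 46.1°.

ω = 9.99 rad/s
Crank pin A relative to C: A = (d + r cosθ, r sinθ); lever angle φ = atan2(r sinθ, d + r cosθ).
Differentiating tanφ: φ̇ = rω(d cosθ + r)/(d² + r² + 2dr cosθ).
d² + r² + 2dr cosθ = |CA|² = 0.134173 m²;  d cosθ + r = +0.31519 m.
|ω_lever| = |0.1356·9.99·+0.31519| / 0.134173 = 3.1822 rad/s.

3.18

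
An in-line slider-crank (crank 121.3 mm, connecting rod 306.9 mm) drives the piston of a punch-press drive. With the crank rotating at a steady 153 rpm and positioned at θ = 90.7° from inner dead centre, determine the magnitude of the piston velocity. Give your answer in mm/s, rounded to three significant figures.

1930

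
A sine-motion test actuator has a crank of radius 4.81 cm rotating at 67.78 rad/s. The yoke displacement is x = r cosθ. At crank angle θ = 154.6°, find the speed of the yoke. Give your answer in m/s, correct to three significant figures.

1.40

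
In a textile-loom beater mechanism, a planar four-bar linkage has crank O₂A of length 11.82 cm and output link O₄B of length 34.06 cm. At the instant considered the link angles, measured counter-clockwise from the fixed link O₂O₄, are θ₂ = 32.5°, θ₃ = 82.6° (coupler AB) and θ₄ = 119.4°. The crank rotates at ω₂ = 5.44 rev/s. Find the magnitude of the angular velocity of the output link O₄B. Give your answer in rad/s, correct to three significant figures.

ω₂ = 34.18 rad/s (from 5.44 rev/s).
Differentiating the loop-closure r₂e^{iθ₂}+r₃e^{iθ₃}=r₁+r₄e^{iθ₄} gives r₂ω₂e^{iθ₂}+r₃ω₃e^{iθ₃}=r₄ω₄e^{iθ₄}.
Eliminating the other unknown: ω₄ = r₂ω₂ sin(θ₂−θ₃) / [r₄ sin(θ₄−θ₃)].
Numerator sine = -0.76717; denominator sine = +0.59902.
Result = 0.1182·34.18·(-0.76717) / (0.3406·(+0.59902)) = -15.191 rad/s; magnitude 15.191 rad/s.

15.2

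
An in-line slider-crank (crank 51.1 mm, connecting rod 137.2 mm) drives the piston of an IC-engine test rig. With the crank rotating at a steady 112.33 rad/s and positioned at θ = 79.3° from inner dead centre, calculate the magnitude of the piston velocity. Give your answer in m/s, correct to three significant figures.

6.06

ω = 112.3 rad/s
For an in-line slider-crank, x = r cosθ + √(L² − r² sin²θ), so v = −rω sinθ·[1 + r cosθ/√(L² − r² sin²θ)].
With r = 0.0511 m, L = 0.1372 m, θ = 79.3°: √(L² − r² sin²θ) = 0.12768 m.
v = −0.0511·112.3·0.98261·[1 + 0.0511·0.18567/0.12768] = -6.0594 m/s.
|v| = 6.0594 m/s.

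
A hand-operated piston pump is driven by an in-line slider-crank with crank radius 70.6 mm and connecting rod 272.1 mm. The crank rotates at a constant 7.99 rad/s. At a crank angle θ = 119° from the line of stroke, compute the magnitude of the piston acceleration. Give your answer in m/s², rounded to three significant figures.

2.81

ω = 7.99 rad/s
x(θ) = r cosθ + √(L² − r² sin²θ); with ω constant, a = ω²·d²x/dθ².
d²x/dθ² = −r cosθ − r²(cos2θ)/√u − r⁴ sin²2θ/(4u^{3/2}),  u = L² − r² sin²θ = 0.0702256 m².
Substituting r = 0.0706 m, L = 0.2721 m, θ = 119°: d²x/dθ² = +0.043955 m.
a = ω²·d²x/dθ² = (7.99)²·(+0.043955) = +2.8061 m/s²;  |a| = 2.8061 m/s².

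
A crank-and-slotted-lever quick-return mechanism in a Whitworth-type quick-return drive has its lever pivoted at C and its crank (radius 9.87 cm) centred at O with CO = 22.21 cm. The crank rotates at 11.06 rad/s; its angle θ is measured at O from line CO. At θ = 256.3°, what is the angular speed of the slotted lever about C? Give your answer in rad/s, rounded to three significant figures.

1.03

ω = 11.06 rad/s
Crank pin A relative to C: A = (d + r cosθ, r sinθ); lever angle φ = atan2(r sinθ, d + r cosθ).
Differentiating tanφ: φ̇ = rω(d cosθ + r)/(d² + r² + 2dr cosθ).
d² + r² + 2dr cosθ = |CA|² = 0.0486865 m²;  d cosθ + r = +0.046098 m.
|ω_lever| = |0.0987·11.06·+0.046098| / 0.0486865 = 1.0336 rad/s.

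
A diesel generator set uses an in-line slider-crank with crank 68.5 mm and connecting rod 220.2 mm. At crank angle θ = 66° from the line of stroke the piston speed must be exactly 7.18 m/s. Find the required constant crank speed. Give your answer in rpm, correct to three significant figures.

For an in-line slider-crank, |v_piston| = rω|sinθ|·[1 + r cosθ/√(L² − r² sin²θ)].
With r = 0.0685 m, L = 0.2202 m, θ = 66°: the bracketed kinematic factor |dx/dθ| = 0.070836 m.
ω = v/|dx/dθ| = 7.18/0.070836 = 101.36 rad/s.
N = 60ω/(2π) = 967.92 rpm.

968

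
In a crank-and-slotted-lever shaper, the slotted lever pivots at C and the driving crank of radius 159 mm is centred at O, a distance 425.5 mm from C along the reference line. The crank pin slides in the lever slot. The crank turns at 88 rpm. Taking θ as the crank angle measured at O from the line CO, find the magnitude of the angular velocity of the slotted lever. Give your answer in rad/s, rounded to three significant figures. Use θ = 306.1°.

2.10

ω = 9.215 rad/s (from 88 rpm).
Crank pin A relative to C: A = (d + r cosθ, r sinθ); lever angle φ = atan2(r sinθ, d + r cosθ).
Differentiating tanφ: φ̇ = rω(d cosθ + r)/(d² + r² + 2dr cosθ).
d² + r² + 2dr cosθ = |CA|² = 0.286055 m²;  d cosθ + r = +0.4097 m.
|ω_lever| = |0.159·9.215·+0.4097| / 0.286055 = 2.0986 rad/s.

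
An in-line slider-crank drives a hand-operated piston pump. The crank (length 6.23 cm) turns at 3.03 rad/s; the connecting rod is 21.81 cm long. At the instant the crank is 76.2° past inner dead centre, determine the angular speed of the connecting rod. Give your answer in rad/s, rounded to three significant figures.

0.215

ω = 3.03 rad/s
The rod makes angle φ with the slider axis where L sinφ = r sinθ; differentiating, L cosφ·φ̇ = r ω cosθ.
L cosφ = √(L² − r² sin²θ) = 0.20954 m.
|ω_rod| = r ω |cosθ| / √(L² − r² sin²θ) = 0.0623·3.03·0.23853/0.20954 = 0.21489 rad/s.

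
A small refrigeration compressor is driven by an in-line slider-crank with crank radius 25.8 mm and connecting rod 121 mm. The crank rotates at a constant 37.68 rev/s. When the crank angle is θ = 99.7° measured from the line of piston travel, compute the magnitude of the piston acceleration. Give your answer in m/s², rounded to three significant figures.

541

ω = 2π·37.7 = 236.8 rad/s
x(θ) = r cosθ + √(L² − r² sin²θ); with ω constant, a = ω²·d²x/dθ².
d²x/dθ² = −r cosθ − r²(cos2θ)/√u − r⁴ sin²2θ/(4u^{3/2}),  u = L² − r² sin²θ = 0.0139943 m².
Substituting r = 0.0258 m, L = 0.121 m, θ = 99.7°: d²x/dθ² = +0.009647 m.
a = ω²·d²x/dθ² = (236.8)²·(+0.009647) = +540.72 m/s²;  |a| = 540.72 m/s².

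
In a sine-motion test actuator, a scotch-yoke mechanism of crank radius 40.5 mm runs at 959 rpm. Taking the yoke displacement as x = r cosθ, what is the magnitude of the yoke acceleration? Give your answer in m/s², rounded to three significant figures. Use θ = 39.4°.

316

ω = 100.4 rad/s (from 959 rpm).
x = r cosθ ⇒ ẍ = −rω² cosθ (ω constant).
|a| = rω²|cosθ| = 0.0405·(100.4)²·|cos 39.4°| = 315.63 m/s².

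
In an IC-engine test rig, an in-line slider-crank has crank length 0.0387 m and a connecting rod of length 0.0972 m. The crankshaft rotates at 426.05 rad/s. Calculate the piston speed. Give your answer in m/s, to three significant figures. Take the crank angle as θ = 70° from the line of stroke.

ω = 426.1 rad/s
For an in-line slider-crank, x = r cosθ + √(L² − r² sin²θ), so v = −rω sinθ·[1 + r cosθ/√(L² − r² sin²θ)].
With r = 0.0387 m, L = 0.0972 m, θ = 70°: √(L² − r² sin²θ) = 0.090141 m.
v = −0.0387·426.1·0.93969·[1 + 0.0387·0.34202/0.090141] = -17.769 m/s.
|v| = 17.769 m/s.

17.8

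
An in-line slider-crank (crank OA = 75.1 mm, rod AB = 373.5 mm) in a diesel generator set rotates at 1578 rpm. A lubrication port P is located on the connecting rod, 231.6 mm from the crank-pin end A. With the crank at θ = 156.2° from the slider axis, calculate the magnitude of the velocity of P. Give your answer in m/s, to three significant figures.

6.19

ω = 165.2 rad/s.  Crank-pin speed |V_A| = rω = 12.41 m/s, perpendicular to OA.
Rod angle: sinφ = −(r/L) sinθ ⇒ φ = -4.654°; ω_rod = −rω cosθ/√(L²−r²sin²θ) = +30.502 rad/s.
V_P = V_A + ω_rod × AP, with AP = 0.2316 m along the rod.
Components: V_Px = −rω sinθ − a·ω_rod·sinφ = -4.4348 m/s;  V_Py = rω cosθ + a·ω_rod·cosφ = -4.3139 m/s.
|V_P| = √(V_Px² + V_Py²) = 6.1869 m/s.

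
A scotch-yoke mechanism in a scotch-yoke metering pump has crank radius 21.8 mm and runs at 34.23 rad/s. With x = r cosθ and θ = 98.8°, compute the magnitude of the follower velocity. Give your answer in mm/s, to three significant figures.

737

ω = 34.23 rad/s
x = r cosθ ⇒ ẋ = −rω sinθ.
|v| = rω|sinθ| = 0.0218·34.23·|sin 98.8°| = 0.73743 m/s = 737.43 mm/s.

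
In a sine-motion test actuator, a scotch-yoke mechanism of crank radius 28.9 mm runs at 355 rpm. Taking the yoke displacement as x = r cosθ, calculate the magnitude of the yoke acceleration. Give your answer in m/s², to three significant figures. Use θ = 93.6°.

ω = 37.18 rad/s (from 355 rpm).
x = r cosθ ⇒ ẍ = −rω² cosθ (ω constant).
|a| = rω²|cosθ| = 0.0289·(37.18)²·|cos 93.6°| = 2.5079 m/s².

2.51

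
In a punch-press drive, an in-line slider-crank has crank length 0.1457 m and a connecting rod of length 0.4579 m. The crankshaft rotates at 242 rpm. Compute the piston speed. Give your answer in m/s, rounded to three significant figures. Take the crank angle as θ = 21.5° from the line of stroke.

1.76

ω = 2π·242/60 = 25.34 rad/s
For an in-line slider-crank, x = r cosθ + √(L² − r² sin²θ), so v = −rω sinθ·[1 + r cosθ/√(L² − r² sin²θ)].
With r = 0.1457 m, L = 0.4579 m, θ = 21.5°: √(L² − r² sin²θ) = 0.45478 m.
v = −0.1457·25.34·0.36650·[1 + 0.1457·0.93042/0.45478] = -1.7566 m/s.
|v| = 1.7566 m/s.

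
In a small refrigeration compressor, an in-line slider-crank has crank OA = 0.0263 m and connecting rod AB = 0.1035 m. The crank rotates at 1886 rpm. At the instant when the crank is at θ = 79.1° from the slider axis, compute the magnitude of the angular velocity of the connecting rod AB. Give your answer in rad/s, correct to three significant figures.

ω = 197.5 rad/s (converted from 1886 rpm).
The rod makes angle φ with the slider axis where L sinφ = r sinθ; differentiating, L cosφ·φ̇ = r ω cosθ.
L cosφ = √(L² − r² sin²θ) = 0.10023 m.
|ω_rod| = r ω |cosθ| / √(L² − r² sin²θ) = 0.0263·197.5·0.18910/0.10023 = 9.8 rad/s.

9.80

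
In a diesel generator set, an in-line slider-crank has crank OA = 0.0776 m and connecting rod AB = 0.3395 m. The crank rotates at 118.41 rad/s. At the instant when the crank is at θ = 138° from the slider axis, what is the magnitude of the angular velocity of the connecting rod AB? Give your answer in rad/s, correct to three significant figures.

ω = 118.4 rad/s
The rod makes angle φ with the slider axis where L sinφ = r sinθ; differentiating, L cosφ·φ̇ = r ω cosθ.
L cosφ = √(L² − r² sin²θ) = 0.33551 m.
|ω_rod| = r ω |cosθ| / √(L² − r² sin²θ) = 0.0776·118.4·0.74314/0.33551 = 20.353 rad/s.

20.4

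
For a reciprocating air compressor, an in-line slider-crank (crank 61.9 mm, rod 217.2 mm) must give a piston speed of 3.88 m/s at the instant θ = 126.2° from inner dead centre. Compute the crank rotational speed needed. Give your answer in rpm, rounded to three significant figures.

897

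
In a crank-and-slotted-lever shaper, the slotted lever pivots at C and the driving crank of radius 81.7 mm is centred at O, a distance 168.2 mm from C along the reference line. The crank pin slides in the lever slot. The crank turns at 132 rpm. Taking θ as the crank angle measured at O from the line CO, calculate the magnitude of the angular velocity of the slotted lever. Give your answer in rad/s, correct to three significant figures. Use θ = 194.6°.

10.9

ω = 13.82 rad/s (from 132 rpm).
Crank pin A relative to C: A = (d + r cosθ, r sinθ); lever angle φ = atan2(r sinθ, d + r cosθ).
Differentiating tanφ: φ̇ = rω(d cosθ + r)/(d² + r² + 2dr cosθ).
d² + r² + 2dr cosθ = |CA|² = 0.00836973 m²;  d cosθ + r = -0.081069 m.
|ω_lever| = |0.0817·13.82·-0.081069| / 0.00836973 = 10.939 rad/s.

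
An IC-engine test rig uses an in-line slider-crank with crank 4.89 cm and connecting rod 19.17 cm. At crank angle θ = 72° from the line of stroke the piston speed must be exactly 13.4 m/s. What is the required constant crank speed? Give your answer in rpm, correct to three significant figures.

2540

For an in-line slider-crank, |v_piston| = rω|sinθ|·[1 + r cosθ/√(L² − r² sin²θ)].
With r = 0.0489 m, L = 0.1917 m, θ = 72°: the bracketed kinematic factor |dx/dθ| = 0.050285 m.
ω = v/|dx/dθ| = 13.4/0.050285 = 266.48 rad/s.
N = 60ω/(2π) = 2544.7 rpm.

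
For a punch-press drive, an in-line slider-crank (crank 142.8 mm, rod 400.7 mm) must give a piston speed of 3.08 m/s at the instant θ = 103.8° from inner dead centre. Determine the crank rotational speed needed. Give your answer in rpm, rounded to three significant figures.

233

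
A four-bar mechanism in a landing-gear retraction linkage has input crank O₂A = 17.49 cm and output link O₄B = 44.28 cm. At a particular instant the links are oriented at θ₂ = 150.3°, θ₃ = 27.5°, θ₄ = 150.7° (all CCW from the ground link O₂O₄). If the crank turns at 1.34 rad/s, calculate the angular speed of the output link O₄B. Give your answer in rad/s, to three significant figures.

ω₂ = 1.34 rad/s
Differentiating the loop-closure r₂e^{iθ₂}+r₃e^{iθ₃}=r₁+r₄e^{iθ₄} gives r₂ω₂e^{iθ₂}+r₃ω₃e^{iθ₃}=r₄ω₄e^{iθ₄}.
Eliminating the other unknown: ω₄ = r₂ω₂ sin(θ₂−θ₃) / [r₄ sin(θ₄−θ₃)].
Numerator sine = +0.84057; denominator sine = +0.83676.
Result = 0.1749·1.34·(+0.84057) / (0.4428·(+0.83676)) = +0.53169 rad/s; magnitude 0.53169 rad/s.

0.532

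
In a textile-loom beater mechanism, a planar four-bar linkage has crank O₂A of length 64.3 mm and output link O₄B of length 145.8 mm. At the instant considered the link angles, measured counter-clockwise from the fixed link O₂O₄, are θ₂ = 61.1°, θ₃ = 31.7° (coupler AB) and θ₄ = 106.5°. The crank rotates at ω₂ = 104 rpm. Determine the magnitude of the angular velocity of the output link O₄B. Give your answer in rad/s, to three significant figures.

ω₂ = 10.89 rad/s (from 104 rpm).
Differentiating the loop-closure r₂e^{iθ₂}+r₃e^{iθ₃}=r₁+r₄e^{iθ₄} gives r₂ω₂e^{iθ₂}+r₃ω₃e^{iθ₃}=r₄ω₄e^{iθ₄}.
Eliminating the other unknown: ω₄ = r₂ω₂ sin(θ₂−θ₃) / [r₄ sin(θ₄−θ₃)].
Numerator sine = +0.49090; denominator sine = +0.96502.
Result = 0.0643·10.89·(+0.49090) / (0.1458·(+0.96502)) = +2.4433 rad/s; magnitude 2.4433 rad/s.

2.44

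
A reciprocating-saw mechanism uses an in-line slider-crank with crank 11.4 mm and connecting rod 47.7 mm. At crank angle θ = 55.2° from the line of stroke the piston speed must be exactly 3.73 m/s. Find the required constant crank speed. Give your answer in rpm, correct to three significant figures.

For an in-line slider-crank, |v_piston| = rω|sinθ|·[1 + r cosθ/√(L² − r² sin²θ)].
With r = 0.0114 m, L = 0.0477 m, θ = 55.2°: the bracketed kinematic factor |dx/dθ| = 0.010663 m.
ω = v/|dx/dθ| = 3.73/0.010663 = 349.8 rad/s.
N = 60ω/(2π) = 3340.3 rpm.

3340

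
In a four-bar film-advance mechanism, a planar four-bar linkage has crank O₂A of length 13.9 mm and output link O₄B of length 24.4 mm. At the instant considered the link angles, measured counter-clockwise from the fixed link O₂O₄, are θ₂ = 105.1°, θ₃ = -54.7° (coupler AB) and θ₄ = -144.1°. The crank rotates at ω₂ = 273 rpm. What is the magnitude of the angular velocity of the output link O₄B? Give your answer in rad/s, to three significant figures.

ω₂ = 28.59 rad/s (from 273 rpm).
Differentiating the loop-closure r₂e^{iθ₂}+r₃e^{iθ₃}=r₁+r₄e^{iθ₄} gives r₂ω₂e^{iθ₂}+r₃ω₃e^{iθ₃}=r₄ω₄e^{iθ₄}.
Eliminating the other unknown: ω₄ = r₂ω₂ sin(θ₂−θ₃) / [r₄ sin(θ₄−θ₃)].
Numerator sine = +0.34530; denominator sine = -0.99995.
Result = 0.0139·28.59·(+0.34530) / (0.0244·(-0.99995)) = -5.6239 rad/s; magnitude 5.6239 rad/s.

5.62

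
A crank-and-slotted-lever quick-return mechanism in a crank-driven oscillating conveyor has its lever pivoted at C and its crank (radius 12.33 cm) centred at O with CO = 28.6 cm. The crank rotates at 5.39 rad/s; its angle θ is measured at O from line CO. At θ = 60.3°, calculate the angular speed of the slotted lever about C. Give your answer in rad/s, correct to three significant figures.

ω = 5.39 rad/s
Crank pin A relative to C: A = (d + r cosθ, r sinθ); lever angle φ = atan2(r sinθ, d + r cosθ).
Differentiating tanφ: φ̇ = rω(d cosθ + r)/(d² + r² + 2dr cosθ).
d² + r² + 2dr cosθ = |CA|² = 0.131942 m²;  d cosθ + r = +0.265 m.
|ω_lever| = |0.1233·5.39·+0.265| / 0.131942 = 1.3348 rad/s.

1.33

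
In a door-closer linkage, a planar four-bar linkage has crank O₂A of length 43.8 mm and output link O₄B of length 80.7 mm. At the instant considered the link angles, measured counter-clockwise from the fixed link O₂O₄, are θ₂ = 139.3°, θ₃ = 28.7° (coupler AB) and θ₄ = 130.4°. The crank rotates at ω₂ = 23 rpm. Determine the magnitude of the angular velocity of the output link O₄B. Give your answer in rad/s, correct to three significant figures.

ω₂ = 2.409 rad/s (from 23 rpm).
Differentiating the loop-closure r₂e^{iθ₂}+r₃e^{iθ₃}=r₁+r₄e^{iθ₄} gives r₂ω₂e^{iθ₂}+r₃ω₃e^{iθ₃}=r₄ω₄e^{iθ₄}.
Eliminating the other unknown: ω₄ = r₂ω₂ sin(θ₂−θ₃) / [r₄ sin(θ₄−θ₃)].
Numerator sine = +0.93606; denominator sine = +0.97922.
Result = 0.0438·2.409·(+0.93606) / (0.0807·(+0.97922)) = +1.2496 rad/s; magnitude 1.2496 rad/s.

1.25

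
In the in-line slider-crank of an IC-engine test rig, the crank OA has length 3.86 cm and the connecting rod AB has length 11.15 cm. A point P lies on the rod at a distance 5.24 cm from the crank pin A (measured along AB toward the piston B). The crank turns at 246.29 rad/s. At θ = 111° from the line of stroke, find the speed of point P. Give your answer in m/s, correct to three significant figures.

8.52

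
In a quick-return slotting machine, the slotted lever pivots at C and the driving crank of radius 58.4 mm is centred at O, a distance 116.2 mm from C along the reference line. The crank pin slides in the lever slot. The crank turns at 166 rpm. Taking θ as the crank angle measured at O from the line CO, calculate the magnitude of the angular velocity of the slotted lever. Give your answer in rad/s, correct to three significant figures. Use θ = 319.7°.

5.47

ω = 17.38 rad/s (from 166 rpm).
Crank pin A relative to C: A = (d + r cosθ, r sinθ); lever angle φ = atan2(r sinθ, d + r cosθ).
Differentiating tanφ: φ̇ = rω(d cosθ + r)/(d² + r² + 2dr cosθ).
d² + r² + 2dr cosθ = |CA|² = 0.0272641 m²;  d cosθ + r = +0.14702 m.
|ω_lever| = |0.0584·17.38·+0.14702| / 0.0272641 = 5.4745 rad/s.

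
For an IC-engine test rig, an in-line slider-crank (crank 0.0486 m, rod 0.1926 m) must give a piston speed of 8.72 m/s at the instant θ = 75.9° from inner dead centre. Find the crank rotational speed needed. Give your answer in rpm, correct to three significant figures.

1660

For an in-line slider-crank, |v_piston| = rω|sinθ|·[1 + r cosθ/√(L² − r² sin²θ)].
With r = 0.0486 m, L = 0.1926 m, θ = 75.9°: the bracketed kinematic factor |dx/dθ| = 0.050124 m.
ω = v/|dx/dθ| = 8.72/0.050124 = 173.97 rad/s.
N = 60ω/(2π) = 1661.3 rpm.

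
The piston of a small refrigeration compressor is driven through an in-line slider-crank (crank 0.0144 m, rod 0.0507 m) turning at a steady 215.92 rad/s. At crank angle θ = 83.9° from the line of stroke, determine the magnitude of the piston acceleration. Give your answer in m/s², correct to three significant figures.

123

ω = 215.9 rad/s
x(θ) = r cosθ + √(L² − r² sin²θ); with ω constant, a = ω²·d²x/dθ².
d²x/dθ² = −r cosθ − r²(cos2θ)/√u − r⁴ sin²2θ/(4u^{3/2}),  u = L² − r² sin²θ = 0.00236547 m².
Substituting r = 0.0144 m, L = 0.0507 m, θ = 83.9°: d²x/dθ² = +0.0026328 m.
a = ω²·d²x/dθ² = (215.9)²·(+0.0026328) = +122.75 m/s²;  |a| = 122.75 m/s².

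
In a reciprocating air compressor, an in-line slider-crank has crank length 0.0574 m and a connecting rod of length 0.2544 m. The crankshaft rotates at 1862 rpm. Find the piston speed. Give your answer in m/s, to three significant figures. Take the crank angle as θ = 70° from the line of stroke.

ω = 2π·1862/60 = 195 rad/s
For an in-line slider-crank, x = r cosθ + √(L² − r² sin²θ), so v = −rω sinθ·[1 + r cosθ/√(L² − r² sin²θ)].
With r = 0.0574 m, L = 0.2544 m, θ = 70°: √(L² − r² sin²θ) = 0.24862 m.
v = −0.0574·195·0.93969·[1 + 0.0574·0.34202/0.24862] = -11.348 m/s.
|v| = 11.348 m/s.

11.3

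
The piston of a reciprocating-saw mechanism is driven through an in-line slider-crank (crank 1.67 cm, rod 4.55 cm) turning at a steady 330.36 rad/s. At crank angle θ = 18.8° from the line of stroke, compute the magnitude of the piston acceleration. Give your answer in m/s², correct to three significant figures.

2270

ω = 330.4 rad/s
x(θ) = r cosθ + √(L² − r² sin²θ); with ω constant, a = ω²·d²x/dθ².
d²x/dθ² = −r cosθ − r²(cos2θ)/√u − r⁴ sin²2θ/(4u^{3/2}),  u = L² − r² sin²θ = 0.00204129 m².
Substituting r = 0.0167 m, L = 0.0455 m, θ = 18.8°: d²x/dθ² = -0.020778 m.
a = ω²·d²x/dθ² = (330.4)²·(-0.020778) = -2267.7 m/s²;  |a| = 2267.7 m/s².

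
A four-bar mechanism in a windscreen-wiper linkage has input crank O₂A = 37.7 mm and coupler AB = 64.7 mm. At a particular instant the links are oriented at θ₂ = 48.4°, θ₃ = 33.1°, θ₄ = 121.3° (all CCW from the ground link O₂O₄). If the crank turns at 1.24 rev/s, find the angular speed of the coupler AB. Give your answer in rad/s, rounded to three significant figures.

ω₂ = 7.791 rad/s (from 1.24 rev/s).
Differentiating the loop-closure r₂e^{iθ₂}+r₃e^{iθ₃}=r₁+r₄e^{iθ₄} gives r₂ω₂e^{iθ₂}+r₃ω₃e^{iθ₃}=r₄ω₄e^{iθ₄}.
Eliminating the other unknown: ω₃ = r₂ω₂ sin(θ₄−θ₂) / [r₃ sin(θ₃−θ₄)].
Numerator sine = +0.95579; denominator sine = -0.99951.
Result = 0.0377·7.791·(+0.95579) / (0.0647·(-0.99951)) = -4.3413 rad/s; magnitude 4.3413 rad/s.

4.34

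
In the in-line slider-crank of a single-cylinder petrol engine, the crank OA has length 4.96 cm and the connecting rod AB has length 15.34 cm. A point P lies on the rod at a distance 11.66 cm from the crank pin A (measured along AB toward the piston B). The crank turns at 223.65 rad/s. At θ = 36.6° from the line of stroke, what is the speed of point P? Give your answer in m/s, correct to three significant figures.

8.23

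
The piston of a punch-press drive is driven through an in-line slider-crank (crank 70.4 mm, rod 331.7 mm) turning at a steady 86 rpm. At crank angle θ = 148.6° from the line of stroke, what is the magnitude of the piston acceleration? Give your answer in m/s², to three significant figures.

4.31

ω = 2π·86/60 = 9.006 rad/s
x(θ) = r cosθ + √(L² − r² sin²θ); with ω constant, a = ω²·d²x/dθ².
d²x/dθ² = −r cosθ − r²(cos2θ)/√u − r⁴ sin²2θ/(4u^{3/2}),  u = L² − r² sin²θ = 0.10868 m².
Substituting r = 0.0704 m, L = 0.3317 m, θ = 148.6°: d²x/dθ² = +0.053082 m.
a = ω²·d²x/dθ² = (9.006)²·(+0.053082) = +4.3053 m/s²;  |a| = 4.3053 m/s².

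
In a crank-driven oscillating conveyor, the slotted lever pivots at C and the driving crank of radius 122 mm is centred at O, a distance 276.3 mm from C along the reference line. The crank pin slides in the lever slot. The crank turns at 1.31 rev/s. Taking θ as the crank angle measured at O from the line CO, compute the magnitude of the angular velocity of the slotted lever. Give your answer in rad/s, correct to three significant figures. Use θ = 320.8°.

2.35

ω = 8.231 rad/s (from 1.31 rev/s).
Crank pin A relative to C: A = (d + r cosθ, r sinθ); lever angle φ = atan2(r sinθ, d + r cosθ).
Differentiating tanφ: φ̇ = rω(d cosθ + r)/(d² + r² + 2dr cosθ).
d² + r² + 2dr cosθ = |CA|² = 0.14347 m²;  d cosθ + r = +0.33612 m.
|ω_lever| = |0.122·8.231·+0.33612| / 0.14347 = 2.3526 rad/s.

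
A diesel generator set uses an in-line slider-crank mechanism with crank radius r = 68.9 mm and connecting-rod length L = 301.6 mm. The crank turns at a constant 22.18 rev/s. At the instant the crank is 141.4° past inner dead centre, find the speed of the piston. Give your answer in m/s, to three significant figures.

ω = 2π·22.2 = 139.4 rad/s
For an in-line slider-crank, x = r cosθ + √(L² − r² sin²θ), so v = −rω sinθ·[1 + r cosθ/√(L² − r² sin²θ)].
With r = 0.0689 m, L = 0.3016 m, θ = 141.4°: √(L² − r² sin²θ) = 0.29852 m.
v = −0.0689·139.4·0.62388·[1 + 0.0689·-0.78152/0.29852] = -4.9099 m/s.
|v| = 4.9099 m/s.

4.91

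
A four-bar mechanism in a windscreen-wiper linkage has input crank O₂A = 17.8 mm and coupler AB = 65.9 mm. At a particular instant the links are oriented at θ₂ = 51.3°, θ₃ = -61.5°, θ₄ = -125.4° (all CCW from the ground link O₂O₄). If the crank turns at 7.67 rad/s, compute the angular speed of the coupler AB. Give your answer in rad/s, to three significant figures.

0.133

ω₂ = 7.67 rad/s
Differentiating the loop-closure r₂e^{iθ₂}+r₃e^{iθ₃}=r₁+r₄e^{iθ₄} gives r₂ω₂e^{iθ₂}+r₃ω₃e^{iθ₃}=r₄ω₄e^{iθ₄}.
Eliminating the other unknown: ω₃ = r₂ω₂ sin(θ₄−θ₂) / [r₃ sin(θ₃−θ₄)].
Numerator sine = -0.05756; denominator sine = +0.89803.
Result = 0.0178·7.67·(-0.05756) / (0.0659·(+0.89803)) = -0.1328 rad/s; magnitude 0.1328 rad/s.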